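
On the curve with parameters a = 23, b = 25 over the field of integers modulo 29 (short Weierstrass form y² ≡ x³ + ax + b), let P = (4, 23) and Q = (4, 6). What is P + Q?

O

The two points share x = 4 and their y-coordinates satisfy 23 + 6 ≡ 0 (mod 29), so they are inverses. Their sum is O.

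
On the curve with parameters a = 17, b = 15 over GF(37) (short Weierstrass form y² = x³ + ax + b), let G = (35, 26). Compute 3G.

(30, 21)

Repeated addition: build up to 3G.
2G: tangent at (35, 26): λ = (3·35² + 17)/(2·26) ≡ 29/15. 15⁻¹ ≡ 5 (mod 37), so λ ≡ 29·5 ≡ 34.
  x = λ² - 35 - 35 = 1156 - 70 ≡ 13; y = λ·(35 - 13) - 26 ≡ 19. → (13, 19)
3G: (13, 19) + (35, 26). λ = (26 - 19)/(35 - 13) ≡ 7/22 mod 37. 22⁻¹ ≡ 32 (mod 37) since 22·32 = 704 ≡ 1, so λ ≡ 2.
  x = λ² - 13 - 35 = 4 - 48 ≡ 30; y = λ·(13 - 30) - 19 ≡ 21. → (30, 21)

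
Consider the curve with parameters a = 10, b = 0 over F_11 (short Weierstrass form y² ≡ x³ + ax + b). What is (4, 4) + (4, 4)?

tangent at (4, 4): λ = (3·4² + 10)/(2·4) ≡ 3/8. 8⁻¹ ≡ 7 (mod 11) since 8·7 = 56 ≡ 1, so λ ≡ 3·7 ≡ 10.
  x = λ² - 4 - 4 = 100 - 8 ≡ 4; y = λ·(4 - 4) - 4 ≡ 7. → (4, 7)

(4, 7)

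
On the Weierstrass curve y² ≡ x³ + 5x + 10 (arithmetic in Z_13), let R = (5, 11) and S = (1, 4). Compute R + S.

(5, 11) + (1, 4). λ = (4 - 11)/(1 - 5) ≡ 6/9 mod 13. 9⁻¹ ≡ 3 (mod 13), so λ ≡ 5.
  x = λ² - 5 - 1 = 25 - 6 ≡ 6; y = λ·(5 - 6) - 11 ≡ 10. → (6, 10)

(6, 10)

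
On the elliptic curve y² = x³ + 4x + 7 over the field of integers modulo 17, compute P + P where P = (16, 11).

(6, 3)

tangent at (16, 11): λ = (3·16² + 4)/(2·11) ≡ 7/5. 5⁻¹ ≡ 7 (mod 17) since 5·7 = 35 ≡ 1, so λ ≡ 7·7 ≡ 15.
  x = λ² - 16 - 16 = 225 - 32 ≡ 6; y = λ·(16 - 6) - 11 ≡ 3. → (6, 3)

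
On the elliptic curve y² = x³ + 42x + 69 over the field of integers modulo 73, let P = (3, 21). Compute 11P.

Double-and-add on 11 = (1011)₂. Start with P = (3, 21) for the leading 1-bit.
double: tangent at (3, 21): λ = (3·3² + 42)/(2·21) ≡ 69/42. 42⁻¹ ≡ 40 (mod 73), so λ ≡ 69·40 ≡ 59.
  x = λ² - 3 - 3 = 3481 - 6 ≡ 44; y = λ·(3 - 44) - 21 ≡ 42. → (44, 42)
double: tangent at (44, 42): λ = (3·44² + 42)/(2·42) ≡ 10/11. 11⁻¹ ≡ 20 (mod 73), so λ ≡ 10·20 ≡ 54.
  x = λ² - 44 - 44 = 2916 - 88 ≡ 54; y = λ·(44 - 54) - 42 ≡ 2. → (54, 2)
add P: (54, 2) + (3, 21). λ = (21 - 2)/(3 - 54) ≡ 19/22 mod 73. 22⁻¹ ≡ 10 (mod 73), so λ ≡ 44.
  x = λ² - 54 - 3 = 1936 - 57 ≡ 54; y = λ·(54 - 54) - 2 ≡ 71. → (54, 71)
double: tangent at (54, 71): λ = (3·54² + 42)/(2·71) ≡ 30/69. 69⁻¹ ≡ 18 (mod 73), so λ ≡ 30·18 ≡ 29.
  x = λ² - 54 - 54 = 841 - 108 ≡ 3; y = λ·(54 - 3) - 71 ≡ 21. → (3, 21)
add P: tangent at (3, 21): λ = (3·3² + 42)/(2·21) ≡ 69/42. 42⁻¹ ≡ 40 (mod 73), so λ ≡ 69·40 ≡ 59.
  x = λ² - 3 - 3 = 3481 - 6 ≡ 44; y = λ·(3 - 44) - 21 ≡ 42. → (44, 42)

(44, 42)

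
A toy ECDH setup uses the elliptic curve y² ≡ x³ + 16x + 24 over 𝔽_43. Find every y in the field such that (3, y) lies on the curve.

20, 23

x³ + 16x + 24 = 99 ≡ 13 (mod 43).
Square roots of 13 mod 43: 20 and 23 (since 20² = 400 ≡ 13).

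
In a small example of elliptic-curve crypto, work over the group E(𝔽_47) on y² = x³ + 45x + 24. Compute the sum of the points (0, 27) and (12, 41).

(22, 10)

(0, 27) + (12, 41). λ = (41 - 27)/(12 - 0) ≡ 14/12 mod 47. 12⁻¹ ≡ 4 (mod 47), so λ ≡ 9.
  x = λ² - 0 - 12 = 81 - 12 ≡ 22; y = λ·(0 - 22) - 27 ≡ 10. → (22, 10)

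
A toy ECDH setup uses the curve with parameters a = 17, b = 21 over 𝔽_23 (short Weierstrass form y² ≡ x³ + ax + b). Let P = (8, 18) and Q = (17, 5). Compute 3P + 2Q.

First 3P:
Repeated addition: build up to 3P.
2P: tangent at (8, 18): λ = (3·8² + 17)/(2·18) ≡ 2/13. 13⁻¹ ≡ 16 (mod 23), so λ ≡ 2·16 ≡ 9.
  x = λ² - 8 - 8 = 81 - 16 ≡ 19; y = λ·(8 - 19) - 18 ≡ 21. → (19, 21)
3P: (19, 21) + (8, 18). λ = (18 - 21)/(8 - 19) ≡ 20/12 mod 23. 12⁻¹ ≡ 2 (mod 23) since 12·2 = 24 ≡ 1, so λ ≡ 17.
  x = λ² - 19 - 8 = 289 - 27 ≡ 9; y = λ·(19 - 9) - 21 ≡ 11. → (9, 11)
3P = (9, 11).
Next 2Q:
Repeated addition: build up to 2Q.
2Q: tangent at (17, 5): λ = (3·17² + 17)/(2·5) ≡ 10/10. 10⁻¹ ≡ 7 (mod 23), so λ ≡ 10·7 ≡ 1.
  x = λ² - 17 - 17 = 1 - 34 ≡ 13; y = λ·(17 - 13) - 5 ≡ 22. → (13, 22)
2Q = (13, 22).
Finally 3P + 2Q:
(9, 11) + (13, 22). λ = (22 - 11)/(13 - 9) ≡ 11/4 mod 23. 4⁻¹ ≡ 6 (mod 23), so λ ≡ 20.
  x = λ² - 9 - 13 = 400 - 22 ≡ 10; y = λ·(9 - 10) - 11 ≡ 15. → (10, 15)

(10, 15)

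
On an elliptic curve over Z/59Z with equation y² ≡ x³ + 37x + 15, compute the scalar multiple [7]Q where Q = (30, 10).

(24, 6)

Double-and-add on 7 = (111)₂. Start with Q = (30, 10) for the leading 1-bit.
double: tangent at (30, 10): λ = (3·30² + 37)/(2·10) ≡ 23/20. 20⁻¹ ≡ 3 (mod 59), so λ ≡ 23·3 ≡ 10.
  x = λ² - 30 - 30 = 100 - 60 ≡ 40; y = λ·(30 - 40) - 10 ≡ 8. → (40, 8)
add Q: (40, 8) + (30, 10). λ = (10 - 8)/(30 - 40) ≡ 2/49 mod 59. 49⁻¹ ≡ 53 (mod 59) since 49·53 = 2597 ≡ 1, so λ ≡ 47.
  x = λ² - 40 - 30 = 2209 - 70 ≡ 15; y = λ·(40 - 15) - 8 ≡ 46. → (15, 46)
double: tangent at (15, 46): λ = (3·15² + 37)/(2·46) ≡ 4/33. 33⁻¹ ≡ 34 (mod 59) since 33·34 = 1122 ≡ 1, so λ ≡ 4·34 ≡ 18.
  x = λ² - 15 - 15 = 324 - 30 ≡ 58; y = λ·(15 - 58) - 46 ≡ 6. → (58, 6)
add Q: (58, 6) + (30, 10). λ = (10 - 6)/(30 - 58) ≡ 4/31 mod 59. 31⁻¹ ≡ 40 (mod 59), so λ ≡ 42.
  x = λ² - 58 - 30 = 1764 - 88 ≡ 24; y = λ·(58 - 24) - 6 ≡ 6. → (24, 6)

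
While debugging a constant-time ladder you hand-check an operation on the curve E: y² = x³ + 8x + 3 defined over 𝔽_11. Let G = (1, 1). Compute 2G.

tangent at (1, 1): λ = (3·1² + 8)/(2·1) ≡ 0/2. 2⁻¹ ≡ 6 (mod 11), so λ ≡ 0·6 ≡ 0.
  x = λ² - 1 - 1 = 0 - 2 ≡ 9; y = λ·(1 - 9) - 1 ≡ 10. → (9, 10)

(9, 10)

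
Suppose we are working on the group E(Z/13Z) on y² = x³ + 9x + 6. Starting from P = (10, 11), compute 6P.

(1, 4)

Double-and-add on 6 = (110)₂. Start with P = (10, 11) for the leading 1-bit.
double: tangent at (10, 11): λ = (3·10² + 9)/(2·11) ≡ 10/9. 9⁻¹ ≡ 3 (mod 13), so λ ≡ 10·3 ≡ 4.
  x = λ² - 10 - 10 = 16 - 20 ≡ 9; y = λ·(10 - 9) - 11 ≡ 6. → (9, 6)
add P: (9, 6) + (10, 11). λ = (11 - 6)/(10 - 9) ≡ 5/1 mod 13. 1⁻¹ ≡ 1 (mod 13), so λ ≡ 5.
  x = λ² - 9 - 10 = 25 - 19 ≡ 6; y = λ·(9 - 6) - 6 ≡ 9. → (6, 9)
double: tangent at (6, 9): λ = (3·6² + 9)/(2·9) ≡ 0/5. 5⁻¹ ≡ 8 (mod 13), so λ ≡ 0·8 ≡ 0.
  x = λ² - 6 - 6 = 0 - 12 ≡ 1; y = λ·(6 - 1) - 9 ≡ 4. → (1, 4)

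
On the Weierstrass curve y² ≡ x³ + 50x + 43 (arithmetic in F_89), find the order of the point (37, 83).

3

2P: tangent at (37, 83): λ = (3·37² + 50)/(2·83) ≡ 63/77. 77⁻¹ ≡ 37 (mod 89), so λ ≡ 63·37 ≡ 17.
  x = λ² - 37 - 37 = 289 - 74 ≡ 37; y = λ·(37 - 37) - 83 ≡ 6. → (37, 6)
3P: (37, 6) + (37, 83): same x and y₁ ≡ -y₂, so the sum is O.
3P = O, so the order is 3.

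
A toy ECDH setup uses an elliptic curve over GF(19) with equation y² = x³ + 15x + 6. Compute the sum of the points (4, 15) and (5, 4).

(17, 14)

(4, 15) + (5, 4). λ = (4 - 15)/(5 - 4) ≡ 8/1 mod 19. 1⁻¹ ≡ 1 (mod 19), so λ ≡ 8.
  x = λ² - 4 - 5 = 64 - 9 ≡ 17; y = λ·(4 - 17) - 15 ≡ 14. → (17, 14)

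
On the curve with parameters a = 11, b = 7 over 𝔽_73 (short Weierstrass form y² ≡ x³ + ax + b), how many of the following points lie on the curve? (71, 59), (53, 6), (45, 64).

(71, 59): 59² ≡ 50, rhs ≡ 50 → on.
(53, 6): 6² ≡ 36, rhs ≡ 36 → on.
(45, 64): 64² ≡ 8, rhs ≡ 12 → off.

2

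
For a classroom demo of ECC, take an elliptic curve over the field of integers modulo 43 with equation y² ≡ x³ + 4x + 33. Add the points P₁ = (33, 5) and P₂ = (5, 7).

(14, 9)

(33, 5) + (5, 7). λ = (7 - 5)/(5 - 33) ≡ 2/15 mod 43. 15⁻¹ ≡ 23 (mod 43), so λ ≡ 3.
  x = λ² - 33 - 5 = 9 - 38 ≡ 14; y = λ·(33 - 14) - 5 ≡ 9. → (14, 9)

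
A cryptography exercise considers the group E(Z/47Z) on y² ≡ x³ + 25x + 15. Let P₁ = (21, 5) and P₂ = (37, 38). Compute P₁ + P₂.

(14, 30)

(21, 5) + (37, 38). λ = (38 - 5)/(37 - 21) ≡ 33/16 mod 47. 16⁻¹ ≡ 3 (mod 47) since 16·3 = 48 ≡ 1, so λ ≡ 5.
  x = λ² - 21 - 37 = 25 - 58 ≡ 14; y = λ·(21 - 14) - 5 ≡ 30. → (14, 30)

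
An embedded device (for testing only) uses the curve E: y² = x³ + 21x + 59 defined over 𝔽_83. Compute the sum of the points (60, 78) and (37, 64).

(78, 59)

(60, 78) + (37, 64). λ = (64 - 78)/(37 - 60) ≡ 69/60 mod 83. 60⁻¹ ≡ 18 (mod 83) since 60·18 = 1080 ≡ 1, so λ ≡ 80.
  x = λ² - 60 - 37 = 6400 - 97 ≡ 78; y = λ·(60 - 78) - 78 ≡ 59. → (78, 59)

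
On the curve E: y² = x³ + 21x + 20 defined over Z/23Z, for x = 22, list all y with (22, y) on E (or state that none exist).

none

x³ + 21x + 20 = 11130 ≡ 21 (mod 23).
21 is a non-residue mod 23; no y exists.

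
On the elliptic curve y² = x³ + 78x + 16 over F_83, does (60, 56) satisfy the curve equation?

y² = 56² ≡ 65; x³ + 78x + 16 = 220696 ≡ 82 (mod 83). 65 ≠ 82.

no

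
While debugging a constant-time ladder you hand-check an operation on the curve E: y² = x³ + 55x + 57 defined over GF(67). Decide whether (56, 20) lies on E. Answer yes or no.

no

y² = 20² ≡ 65; x³ + 55x + 57 = 178753 ≡ 64 (mod 67). 65 ≠ 64.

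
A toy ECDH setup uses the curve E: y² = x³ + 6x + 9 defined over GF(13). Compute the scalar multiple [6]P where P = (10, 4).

Repeated addition: build up to 6P.
2P: tangent at (10, 4): λ = (3·10² + 6)/(2·4) ≡ 7/8. 8⁻¹ ≡ 5 (mod 13), so λ ≡ 7·5 ≡ 9.
  x = λ² - 10 - 10 = 81 - 20 ≡ 9; y = λ·(10 - 9) - 4 ≡ 5. → (9, 5)
3P: (9, 5) + (10, 4). λ = (4 - 5)/(10 - 9) ≡ 12/1 mod 13. 1⁻¹ ≡ 1 (mod 13) since 1·1 = 1 ≡ 1, so λ ≡ 12.
  x = λ² - 9 - 10 = 144 - 19 ≡ 8; y = λ·(9 - 8) - 5 ≡ 7. → (8, 7)
4P: (8, 7) + (10, 4). λ = (4 - 7)/(10 - 8) ≡ 10/2 mod 13. 2⁻¹ ≡ 7 (mod 13), so λ ≡ 5.
  x = λ² - 8 - 10 = 25 - 18 ≡ 7; y = λ·(8 - 7) - 7 ≡ 11. → (7, 11)
5P: (7, 11) + (10, 4). λ = (4 - 11)/(10 - 7) ≡ 6/3 mod 13. 3⁻¹ ≡ 9 (mod 13), so λ ≡ 2.
  x = λ² - 7 - 10 = 4 - 17 ≡ 0; y = λ·(7 - 0) - 11 ≡ 3. → (0, 3)
6P: (0, 3) + (10, 4). λ = (4 - 3)/(10 - 0) ≡ 1/10 mod 13. 10⁻¹ ≡ 4 (mod 13) since 10·4 = 40 ≡ 1, so λ ≡ 4.
  x = λ² - 0 - 10 = 16 - 10 ≡ 6; y = λ·(0 - 6) - 3 ≡ 12. → (6, 12)

(6, 12)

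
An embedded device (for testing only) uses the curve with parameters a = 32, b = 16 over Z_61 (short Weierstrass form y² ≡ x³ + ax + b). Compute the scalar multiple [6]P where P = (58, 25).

(14, 55)

Repeated addition: build up to 6P.
2P: tangent at (58, 25): λ = (3·58² + 32)/(2·25) ≡ 59/50. 50⁻¹ ≡ 11 (mod 61) since 50·11 = 550 ≡ 1, so λ ≡ 59·11 ≡ 39.
  x = λ² - 58 - 58 = 1521 - 116 ≡ 2; y = λ·(58 - 2) - 25 ≡ 24. → (2, 24)
3P: (2, 24) + (58, 25). λ = (25 - 24)/(58 - 2) ≡ 1/56 mod 61. 56⁻¹ ≡ 12 (mod 61), so λ ≡ 12.
  x = λ² - 2 - 58 = 144 - 60 ≡ 23; y = λ·(2 - 23) - 24 ≡ 29. → (23, 29)
4P: (23, 29) + (58, 25). λ = (25 - 29)/(58 - 23) ≡ 57/35 mod 61. 35⁻¹ ≡ 7 (mod 61), so λ ≡ 33.
  x = λ² - 23 - 58 = 1089 - 81 ≡ 32; y = λ·(23 - 32) - 29 ≡ 40. → (32, 40)
5P: (32, 40) + (58, 25). λ = (25 - 40)/(58 - 32) ≡ 46/26 mod 61. 26⁻¹ ≡ 54 (mod 61) since 26·54 = 1404 ≡ 1, so λ ≡ 44.
  x = λ² - 32 - 58 = 1936 - 90 ≡ 16; y = λ·(32 - 16) - 40 ≡ 54. → (16, 54)
6P: (16, 54) + (58, 25). λ = (25 - 54)/(58 - 16) ≡ 32/42 mod 61. 42⁻¹ ≡ 16 (mod 61), so λ ≡ 24.
  x = λ² - 16 - 58 = 576 - 74 ≡ 14; y = λ·(16 - 14) - 54 ≡ 55. → (14, 55)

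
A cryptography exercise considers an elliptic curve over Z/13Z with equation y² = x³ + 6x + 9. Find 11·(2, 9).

(8, 7)

Write P = (2, 9).
Double-and-add on 11 = (1011)₂. Start with P = (2, 9) for the leading 1-bit.
double: tangent at (2, 9): λ = (3·2² + 6)/(2·9) ≡ 5/5. 5⁻¹ ≡ 8 (mod 13), so λ ≡ 5·8 ≡ 1.
  x = λ² - 2 - 2 = 1 - 4 ≡ 10; y = λ·(2 - 10) - 9 ≡ 9. → (10, 9)
double: tangent at (10, 9): λ = (3·10² + 6)/(2·9) ≡ 7/5. 5⁻¹ ≡ 8 (mod 13), so λ ≡ 7·8 ≡ 4.
  x = λ² - 10 - 10 = 16 - 20 ≡ 9; y = λ·(10 - 9) - 9 ≡ 8. → (9, 8)
add P: (9, 8) + (2, 9). λ = (9 - 8)/(2 - 9) ≡ 1/6 mod 13. 6⁻¹ ≡ 11 (mod 13), so λ ≡ 11.
  x = λ² - 9 - 2 = 121 - 11 ≡ 6; y = λ·(9 - 6) - 8 ≡ 12. → (6, 12)
double: tangent at (6, 12): λ = (3·6² + 6)/(2·12) ≡ 10/11. 11⁻¹ ≡ 6 (mod 13) since 11·6 = 66 ≡ 1, so λ ≡ 10·6 ≡ 8.
  x = λ² - 6 - 6 = 64 - 12 ≡ 0; y = λ·(6 - 0) - 12 ≡ 10. → (0, 10)
add P: (0, 10) + (2, 9). λ = (9 - 10)/(2 - 0) ≡ 12/2 mod 13. 2⁻¹ ≡ 7 (mod 13), so λ ≡ 6.
  x = λ² - 0 - 2 = 36 - 2 ≡ 8; y = λ·(0 - 8) - 10 ≡ 7. → (8, 7)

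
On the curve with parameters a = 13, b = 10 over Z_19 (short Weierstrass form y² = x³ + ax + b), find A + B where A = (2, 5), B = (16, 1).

(10, 0)

(2, 5) + (16, 1). λ = (1 - 5)/(16 - 2) ≡ 15/14 mod 19. 14⁻¹ ≡ 15 (mod 19), so λ ≡ 16.
  x = λ² - 2 - 16 = 256 - 18 ≡ 10; y = λ·(2 - 10) - 5 ≡ 0. → (10, 0)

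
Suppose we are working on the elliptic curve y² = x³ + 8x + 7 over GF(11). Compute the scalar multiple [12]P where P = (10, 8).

Repeated addition: build up to 12P.
2P: tangent at (10, 8): λ = (3·10² + 8)/(2·8) ≡ 0/5. 5⁻¹ ≡ 9 (mod 11) since 5·9 = 45 ≡ 1, so λ ≡ 0·9 ≡ 0.
  x = λ² - 10 - 10 = 0 - 20 ≡ 2; y = λ·(10 - 2) - 8 ≡ 3. → (2, 3)
3P: (2, 3) + (10, 8). λ = (8 - 3)/(10 - 2) ≡ 5/8 mod 11. 8⁻¹ ≡ 7 (mod 11), so λ ≡ 2.
  x = λ² - 2 - 10 = 4 - 12 ≡ 3; y = λ·(2 - 3) - 3 ≡ 6. → (3, 6)
4P: (3, 6) + (10, 8). λ = (8 - 6)/(10 - 3) ≡ 2/7 mod 11. 7⁻¹ ≡ 8 (mod 11), so λ ≡ 5.
  x = λ² - 3 - 10 = 25 - 13 ≡ 1; y = λ·(3 - 1) - 6 ≡ 4. → (1, 4)
5P: (1, 4) + (10, 8). λ = (8 - 4)/(10 - 1) ≡ 4/9 mod 11. 9⁻¹ ≡ 5 (mod 11), so λ ≡ 9.
  x = λ² - 1 - 10 = 81 - 11 ≡ 4; y = λ·(1 - 4) - 4 ≡ 2. → (4, 2)
6P: (4, 2) + (10, 8). λ = (8 - 2)/(10 - 4) ≡ 6/6 mod 11. 6⁻¹ ≡ 2 (mod 11), so λ ≡ 1.
  x = λ² - 4 - 10 = 1 - 14 ≡ 9; y = λ·(4 - 9) - 2 ≡ 4. → (9, 4)
7P: (9, 4) + (10, 8). λ = (8 - 4)/(10 - 9) ≡ 4/1 mod 11. 1⁻¹ ≡ 1 (mod 11) since 1·1 = 1 ≡ 1, so λ ≡ 4.
  x = λ² - 9 - 10 = 16 - 19 ≡ 8; y = λ·(9 - 8) - 4 ≡ 0. → (8, 0)
8P: (8, 0) + (10, 8). λ = (8 - 0)/(10 - 8) ≡ 8/2 mod 11. 2⁻¹ ≡ 6 (mod 11), so λ ≡ 4.
  x = λ² - 8 - 10 = 16 - 18 ≡ 9; y = λ·(8 - 9) - 0 ≡ 7. → (9, 7)
9P: (9, 7) + (10, 8). λ = (8 - 7)/(10 - 9) ≡ 1/1 mod 11. 1⁻¹ ≡ 1 (mod 11), so λ ≡ 1.
  x = λ² - 9 - 10 = 1 - 19 ≡ 4; y = λ·(9 - 4) - 7 ≡ 9. → (4, 9)
10P: (4, 9) + (10, 8). λ = (8 - 9)/(10 - 4) ≡ 10/6 mod 11. 6⁻¹ ≡ 2 (mod 11), so λ ≡ 9.
  x = λ² - 4 - 10 = 81 - 14 ≡ 1; y = λ·(4 - 1) - 9 ≡ 7. → (1, 7)
11P: (1, 7) + (10, 8). λ = (8 - 7)/(10 - 1) ≡ 1/9 mod 11. 9⁻¹ ≡ 5 (mod 11), so λ ≡ 5.
  x = λ² - 1 - 10 = 25 - 11 ≡ 3; y = λ·(1 - 3) - 7 ≡ 5. → (3, 5)
12P: (3, 5) + (10, 8). λ = (8 - 5)/(10 - 3) ≡ 3/7 mod 11. 7⁻¹ ≡ 8 (mod 11), so λ ≡ 2.
  x = λ² - 3 - 10 = 4 - 13 ≡ 2; y = λ·(3 - 2) - 5 ≡ 8. → (2, 8)

(2, 8)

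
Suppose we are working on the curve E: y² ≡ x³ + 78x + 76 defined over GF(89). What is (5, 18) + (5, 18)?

tangent at (5, 18): λ = (3·5² + 78)/(2·18) ≡ 64/36. 36⁻¹ ≡ 47 (mod 89) since 36·47 = 1692 ≡ 1, so λ ≡ 64·47 ≡ 71.
  x = λ² - 5 - 5 = 5041 - 10 ≡ 47; y = λ·(5 - 47) - 18 ≡ 26. → (47, 26)

(47, 26)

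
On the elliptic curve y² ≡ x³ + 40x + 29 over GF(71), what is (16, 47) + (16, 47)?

tangent at (16, 47): λ = (3·16² + 40)/(2·47) ≡ 27/23. 23⁻¹ ≡ 34 (mod 71), so λ ≡ 27·34 ≡ 66.
  x = λ² - 16 - 16 = 4356 - 32 ≡ 64; y = λ·(16 - 64) - 47 ≡ 51. → (64, 51)

(64, 51)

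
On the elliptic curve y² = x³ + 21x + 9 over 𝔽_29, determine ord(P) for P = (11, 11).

11

2P: tangent at (11, 11): λ = (3·11² + 21)/(2·11) ≡ 7/22. 22⁻¹ ≡ 4 (mod 29), so λ ≡ 7·4 ≡ 28.
  x = λ² - 11 - 11 = 784 - 22 ≡ 8; y = λ·(11 - 8) - 11 ≡ 15. → (8, 15)
3P: (8, 15) + (11, 11). λ = (11 - 15)/(11 - 8) ≡ 25/3 mod 29. 3⁻¹ ≡ 10 (mod 29), so λ ≡ 18.
  x = λ² - 8 - 11 = 324 - 19 ≡ 15; y = λ·(8 - 15) - 15 ≡ 4. → (15, 4)
4P: (15, 4) + (11, 11). λ = (11 - 4)/(11 - 15) ≡ 7/25 mod 29. 25⁻¹ ≡ 7 (mod 29), so λ ≡ 20.
  x = λ² - 15 - 11 = 400 - 26 ≡ 26; y = λ·(15 - 26) - 4 ≡ 8. → (26, 8)
5P: (26, 8) + (11, 11). λ = (11 - 8)/(11 - 26) ≡ 3/14 mod 29. 14⁻¹ ≡ 27 (mod 29), so λ ≡ 23.
  x = λ² - 26 - 11 = 529 - 37 ≡ 28; y = λ·(26 - 28) - 8 ≡ 4. → (28, 4)
6P: (28, 4) + (11, 11). λ = (11 - 4)/(11 - 28) ≡ 7/12 mod 29. 12⁻¹ ≡ 17 (mod 29), so λ ≡ 3.
  x = λ² - 28 - 11 = 9 - 39 ≡ 28; y = λ·(28 - 28) - 4 ≡ 25. → (28, 25)
7P: (28, 25) + (11, 11). λ = (11 - 25)/(11 - 28) ≡ 15/12 mod 29. 12⁻¹ ≡ 17 (mod 29), so λ ≡ 23.
  x = λ² - 28 - 11 = 529 - 39 ≡ 26; y = λ·(28 - 26) - 25 ≡ 21. → (26, 21)
8P: (26, 21) + (11, 11). λ = (11 - 21)/(11 - 26) ≡ 19/14 mod 29. 14⁻¹ ≡ 27 (mod 29) since 14·27 = 378 ≡ 1, so λ ≡ 20.
  x = λ² - 26 - 11 = 400 - 37 ≡ 15; y = λ·(26 - 15) - 21 ≡ 25. → (15, 25)
9P: (15, 25) + (11, 11). λ = (11 - 25)/(11 - 15) ≡ 15/25 mod 29. 25⁻¹ ≡ 7 (mod 29) since 25·7 = 175 ≡ 1, so λ ≡ 18.
  x = λ² - 15 - 11 = 324 - 26 ≡ 8; y = λ·(15 - 8) - 25 ≡ 14. → (8, 14)
10P: (8, 14) + (11, 11). λ = (11 - 14)/(11 - 8) ≡ 26/3 mod 29. 3⁻¹ ≡ 10 (mod 29), so λ ≡ 28.
  x = λ² - 8 - 11 = 784 - 19 ≡ 11; y = λ·(8 - 11) - 14 ≡ 18. → (11, 18)
11P: (11, 18) + (11, 11): same x and y₁ ≡ -y₂, so the sum is O.
11P = O, so the order is 11.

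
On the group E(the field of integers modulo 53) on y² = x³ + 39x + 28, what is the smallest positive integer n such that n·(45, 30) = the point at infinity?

2P: tangent at (45, 30): λ = (3·45² + 39)/(2·30) ≡ 19/7. 7⁻¹ ≡ 38 (mod 53), so λ ≡ 19·38 ≡ 33.
  x = λ² - 45 - 45 = 1089 - 90 ≡ 45; y = λ·(45 - 45) - 30 ≡ 23. → (45, 23)
3P: (45, 23) + (45, 30): same x and y₁ ≡ -y₂, so the sum is the point at infinity.
3P = the point at infinity, so the order is 3.

3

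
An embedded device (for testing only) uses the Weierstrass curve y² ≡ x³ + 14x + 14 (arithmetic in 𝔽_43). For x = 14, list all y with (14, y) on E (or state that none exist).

x³ + 14x + 14 = 2954 ≡ 30 (mod 43).
30 is a non-residue mod 43; no y exists.

none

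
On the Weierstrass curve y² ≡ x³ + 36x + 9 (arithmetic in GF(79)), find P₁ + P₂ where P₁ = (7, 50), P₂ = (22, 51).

(17, 2)

(7, 50) + (22, 51). λ = (51 - 50)/(22 - 7) ≡ 1/15 mod 79. 15⁻¹ ≡ 58 (mod 79), so λ ≡ 58.
  x = λ² - 7 - 22 = 3364 - 29 ≡ 17; y = λ·(7 - 17) - 50 ≡ 2. → (17, 2)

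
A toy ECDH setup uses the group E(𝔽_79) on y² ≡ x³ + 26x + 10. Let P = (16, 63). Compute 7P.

Repeated addition: build up to 7P.
2P: tangent at (16, 63): λ = (3·16² + 26)/(2·63) ≡ 4/47. 47⁻¹ ≡ 37 (mod 79) since 47·37 = 1739 ≡ 1, so λ ≡ 4·37 ≡ 69.
  x = λ² - 16 - 16 = 4761 - 32 ≡ 68; y = λ·(16 - 68) - 63 ≡ 62. → (68, 62)
3P: (68, 62) + (16, 63). λ = (63 - 62)/(16 - 68) ≡ 1/27 mod 79. 27⁻¹ ≡ 41 (mod 79) since 27·41 = 1107 ≡ 1, so λ ≡ 41.
  x = λ² - 68 - 16 = 1681 - 84 ≡ 17; y = λ·(68 - 17) - 62 ≡ 54. → (17, 54)
4P: (17, 54) + (16, 63). λ = (63 - 54)/(16 - 17) ≡ 9/78 mod 79. 78⁻¹ ≡ 78 (mod 79) since 78·78 = 6084 ≡ 1, so λ ≡ 70.
  x = λ² - 17 - 16 = 4900 - 33 ≡ 48; y = λ·(17 - 48) - 54 ≡ 67. → (48, 67)
5P: (48, 67) + (16, 63). λ = (63 - 67)/(16 - 48) ≡ 75/47 mod 79. 47⁻¹ ≡ 37 (mod 79) since 47·37 = 1739 ≡ 1, so λ ≡ 10.
  x = λ² - 48 - 16 = 100 - 64 ≡ 36; y = λ·(48 - 36) - 67 ≡ 53. → (36, 53)
6P: (36, 53) + (16, 63). λ = (63 - 53)/(16 - 36) ≡ 10/59 mod 79. 59⁻¹ ≡ 75 (mod 79), so λ ≡ 39.
  x = λ² - 36 - 16 = 1521 - 52 ≡ 47; y = λ·(36 - 47) - 53 ≡ 71. → (47, 71)
7P: (47, 71) + (16, 63). λ = (63 - 71)/(16 - 47) ≡ 71/48 mod 79. 48⁻¹ ≡ 28 (mod 79), so λ ≡ 13.
  x = λ² - 47 - 16 = 169 - 63 ≡ 27; y = λ·(47 - 27) - 71 ≡ 31. → (27, 31)

(27, 31)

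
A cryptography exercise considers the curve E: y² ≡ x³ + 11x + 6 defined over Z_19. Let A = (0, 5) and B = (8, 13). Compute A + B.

(0, 5) + (8, 13). λ = (13 - 5)/(8 - 0) ≡ 8/8 mod 19. 8⁻¹ ≡ 12 (mod 19), so λ ≡ 1.
  x = λ² - 0 - 8 = 1 - 8 ≡ 12; y = λ·(0 - 12) - 5 ≡ 2. → (12, 2)

(12, 2)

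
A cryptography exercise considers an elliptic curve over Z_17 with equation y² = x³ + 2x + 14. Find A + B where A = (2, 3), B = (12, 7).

(2, 3) + (12, 7). λ = (7 - 3)/(12 - 2) ≡ 4/10 mod 17. 10⁻¹ ≡ 12 (mod 17) since 10·12 = 120 ≡ 1, so λ ≡ 14.
  x = λ² - 2 - 12 = 196 - 14 ≡ 12; y = λ·(2 - 12) - 3 ≡ 10. → (12, 10)

(12, 10)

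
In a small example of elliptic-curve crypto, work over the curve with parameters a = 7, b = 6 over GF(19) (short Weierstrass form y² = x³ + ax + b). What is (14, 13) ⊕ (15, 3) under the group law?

(14, 6)

(14, 13) + (15, 3). λ = (3 - 13)/(15 - 14) ≡ 9/1 mod 19. 1⁻¹ ≡ 1 (mod 19), so λ ≡ 9.
  x = λ² - 14 - 15 = 81 - 29 ≡ 14; y = λ·(14 - 14) - 13 ≡ 6. → (14, 6)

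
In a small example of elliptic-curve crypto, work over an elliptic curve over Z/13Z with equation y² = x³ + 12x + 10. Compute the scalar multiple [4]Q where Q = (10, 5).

Double-and-add on 4 = (100)₂. Start with Q = (10, 5) for the leading 1-bit.
double: tangent at (10, 5): λ = (3·10² + 12)/(2·5) ≡ 0/10. 10⁻¹ ≡ 4 (mod 13), so λ ≡ 0·4 ≡ 0.
  x = λ² - 10 - 10 = 0 - 20 ≡ 6; y = λ·(10 - 6) - 5 ≡ 8. → (6, 8)
double: tangent at (6, 8): λ = (3·6² + 12)/(2·8) ≡ 3/3. 3⁻¹ ≡ 9 (mod 13), so λ ≡ 3·9 ≡ 1.
  x = λ² - 6 - 6 = 1 - 12 ≡ 2; y = λ·(6 - 2) - 8 ≡ 9. → (2, 9)

(2, 9)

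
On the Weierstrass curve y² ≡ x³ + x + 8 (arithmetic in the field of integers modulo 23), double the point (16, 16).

(7, 17)

tangent at (16, 16): λ = (3·16² + 1)/(2·16) ≡ 10/9. 9⁻¹ ≡ 18 (mod 23), so λ ≡ 10·18 ≡ 19.
  x = λ² - 16 - 16 = 361 - 32 ≡ 7; y = λ·(16 - 7) - 16 ≡ 17. → (7, 17)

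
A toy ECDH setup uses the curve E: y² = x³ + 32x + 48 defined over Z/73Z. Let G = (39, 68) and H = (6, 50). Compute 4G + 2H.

First 4G:
Double-and-add on 4 = (100)₂. Start with G = (39, 68) for the leading 1-bit.
double: tangent at (39, 68): λ = (3·39² + 32)/(2·68) ≡ 69/63. 63⁻¹ ≡ 51 (mod 73) since 63·51 = 3213 ≡ 1, so λ ≡ 69·51 ≡ 15.
  x = λ² - 39 - 39 = 225 - 78 ≡ 1; y = λ·(39 - 1) - 68 ≡ 64. → (1, 64)
double: tangent at (1, 64): λ = (3·1² + 32)/(2·64) ≡ 35/55. 55⁻¹ ≡ 4 (mod 73), so λ ≡ 35·4 ≡ 67.
  x = λ² - 1 - 1 = 4489 - 2 ≡ 34; y = λ·(1 - 34) - 64 ≡ 61. → (34, 61)
4G = (34, 61).
Next 2H:
Repeated addition: build up to 2H.
2H: tangent at (6, 50): λ = (3·6² + 32)/(2·50) ≡ 67/27. 27⁻¹ ≡ 46 (mod 73) since 27·46 = 1242 ≡ 1, so λ ≡ 67·46 ≡ 16.
  x = λ² - 6 - 6 = 256 - 12 ≡ 25; y = λ·(6 - 25) - 50 ≡ 11. → (25, 11)
2H = (25, 11).
Finally 4G + 2H:
(34, 61) + (25, 11). λ = (11 - 61)/(25 - 34) ≡ 23/64 mod 73. 64⁻¹ ≡ 8 (mod 73) since 64·8 = 512 ≡ 1, so λ ≡ 38.
  x = λ² - 34 - 25 = 1444 - 59 ≡ 71; y = λ·(34 - 71) - 61 ≡ 66. → (71, 66)

(71, 66)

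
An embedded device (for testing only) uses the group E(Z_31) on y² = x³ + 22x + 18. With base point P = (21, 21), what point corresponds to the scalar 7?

Repeated addition: build up to 7P.
2P: tangent at (21, 21): λ = (3·21² + 22)/(2·21) ≡ 12/11. 11⁻¹ ≡ 17 (mod 31) since 11·17 = 187 ≡ 1, so λ ≡ 12·17 ≡ 18.
  x = λ² - 21 - 21 = 324 - 42 ≡ 3; y = λ·(21 - 3) - 21 ≡ 24. → (3, 24)
3P: (3, 24) + (21, 21). λ = (21 - 24)/(21 - 3) ≡ 28/18 mod 31. 18⁻¹ ≡ 19 (mod 31) since 18·19 = 342 ≡ 1, so λ ≡ 5.
  x = λ² - 3 - 21 = 25 - 24 ≡ 1; y = λ·(3 - 1) - 24 ≡ 17. → (1, 17)
4P: (1, 17) + (21, 21). λ = (21 - 17)/(21 - 1) ≡ 4/20 mod 31. 20⁻¹ ≡ 14 (mod 31), so λ ≡ 25.
  x = λ² - 1 - 21 = 625 - 22 ≡ 14; y = λ·(1 - 14) - 17 ≡ 30. → (14, 30)
5P: (14, 30) + (21, 21). λ = (21 - 30)/(21 - 14) ≡ 22/7 mod 31. 7⁻¹ ≡ 9 (mod 31), so λ ≡ 12.
  x = λ² - 14 - 21 = 144 - 35 ≡ 16; y = λ·(14 - 16) - 30 ≡ 8. → (16, 8)
6P: (16, 8) + (21, 21). λ = (21 - 8)/(21 - 16) ≡ 13/5 mod 31. 5⁻¹ ≡ 25 (mod 31) since 5·25 = 125 ≡ 1, so λ ≡ 15.
  x = λ² - 16 - 21 = 225 - 37 ≡ 2; y = λ·(16 - 2) - 8 ≡ 16. → (2, 16)
7P: (2, 16) + (21, 21). λ = (21 - 16)/(21 - 2) ≡ 5/19 mod 31. 19⁻¹ ≡ 18 (mod 31) since 19·18 = 342 ≡ 1, so λ ≡ 28.
  x = λ² - 2 - 21 = 784 - 23 ≡ 17; y = λ·(2 - 17) - 16 ≡ 29. → (17, 29)

(17, 29)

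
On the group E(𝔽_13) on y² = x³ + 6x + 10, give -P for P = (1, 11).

-(1, 11) = (1, -11 mod 13) = (1, 2).

(1, 2)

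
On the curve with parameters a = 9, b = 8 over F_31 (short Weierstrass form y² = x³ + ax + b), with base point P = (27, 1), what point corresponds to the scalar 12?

Repeated addition: build up to 12P.
2P: tangent at (27, 1): λ = (3·27² + 9)/(2·1) ≡ 26/2. 2⁻¹ ≡ 16 (mod 31), so λ ≡ 26·16 ≡ 13.
  x = λ² - 27 - 27 = 169 - 54 ≡ 22; y = λ·(27 - 22) - 1 ≡ 2. → (22, 2)
3P: (22, 2) + (27, 1). λ = (1 - 2)/(27 - 22) ≡ 30/5 mod 31. 5⁻¹ ≡ 25 (mod 31) since 5·25 = 125 ≡ 1, so λ ≡ 6.
  x = λ² - 22 - 27 = 36 - 49 ≡ 18; y = λ·(22 - 18) - 2 ≡ 22. → (18, 22)
4P: (18, 22) + (27, 1). λ = (1 - 22)/(27 - 18) ≡ 10/9 mod 31. 9⁻¹ ≡ 7 (mod 31) since 9·7 = 63 ≡ 1, so λ ≡ 8.
  x = λ² - 18 - 27 = 64 - 45 ≡ 19; y = λ·(18 - 19) - 22 ≡ 1. → (19, 1)
5P: (19, 1) + (27, 1). λ = (1 - 1)/(27 - 19) ≡ 0/8 mod 31. 8⁻¹ ≡ 4 (mod 31) since 8·4 = 32 ≡ 1, so λ ≡ 0.
  x = λ² - 19 - 27 = 0 - 46 ≡ 16; y = λ·(19 - 16) - 1 ≡ 30. → (16, 30)
6P: (16, 30) + (27, 1). λ = (1 - 30)/(27 - 16) ≡ 2/11 mod 31. 11⁻¹ ≡ 17 (mod 31), so λ ≡ 3.
  x = λ² - 16 - 27 = 9 - 43 ≡ 28; y = λ·(16 - 28) - 30 ≡ 27. → (28, 27)
7P: (28, 27) + (27, 1). λ = (1 - 27)/(27 - 28) ≡ 5/30 mod 31. 30⁻¹ ≡ 30 (mod 31) since 30·30 = 900 ≡ 1, so λ ≡ 26.
  x = λ² - 28 - 27 = 676 - 55 ≡ 1; y = λ·(28 - 1) - 27 ≡ 24. → (1, 24)
8P: (1, 24) + (27, 1). λ = (1 - 24)/(27 - 1) ≡ 8/26 mod 31. 26⁻¹ ≡ 6 (mod 31), so λ ≡ 17.
  x = λ² - 1 - 27 = 289 - 28 ≡ 13; y = λ·(1 - 13) - 24 ≡ 20. → (13, 20)
9P: (13, 20) + (27, 1). λ = (1 - 20)/(27 - 13) ≡ 12/14 mod 31. 14⁻¹ ≡ 20 (mod 31), so λ ≡ 23.
  x = λ² - 13 - 27 = 529 - 40 ≡ 24; y = λ·(13 - 24) - 20 ≡ 6. → (24, 6)
10P: (24, 6) + (27, 1). λ = (1 - 6)/(27 - 24) ≡ 26/3 mod 31. 3⁻¹ ≡ 21 (mod 31), so λ ≡ 19.
  x = λ² - 24 - 27 = 361 - 51 ≡ 0; y = λ·(24 - 0) - 6 ≡ 16. → (0, 16)
11P: (0, 16) + (27, 1). λ = (1 - 16)/(27 - 0) ≡ 16/27 mod 31. 27⁻¹ ≡ 23 (mod 31), so λ ≡ 27.
  x = λ² - 0 - 27 = 729 - 27 ≡ 20; y = λ·(0 - 20) - 16 ≡ 2. → (20, 2)
12P: (20, 2) + (27, 1). λ = (1 - 2)/(27 - 20) ≡ 30/7 mod 31. 7⁻¹ ≡ 9 (mod 31), so λ ≡ 22.
  x = λ² - 20 - 27 = 484 - 47 ≡ 3; y = λ·(20 - 3) - 2 ≡ 0. → (3, 0)

(3, 0)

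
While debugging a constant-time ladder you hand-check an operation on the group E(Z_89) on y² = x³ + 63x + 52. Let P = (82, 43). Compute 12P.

Repeated addition: build up to 12P.
2P: tangent at (82, 43): λ = (3·82² + 63)/(2·43) ≡ 32/86. 86⁻¹ ≡ 59 (mod 89) since 86·59 = 5074 ≡ 1, so λ ≡ 32·59 ≡ 19.
  x = λ² - 82 - 82 = 361 - 164 ≡ 19; y = λ·(82 - 19) - 43 ≡ 86. → (19, 86)
3P: (19, 86) + (82, 43). λ = (43 - 86)/(82 - 19) ≡ 46/63 mod 89. 63⁻¹ ≡ 65 (mod 89), so λ ≡ 53.
  x = λ² - 19 - 82 = 2809 - 101 ≡ 38; y = λ·(19 - 38) - 86 ≡ 64. → (38, 64)
4P: (38, 64) + (82, 43). λ = (43 - 64)/(82 - 38) ≡ 68/44 mod 89. 44⁻¹ ≡ 87 (mod 89) since 44·87 = 3828 ≡ 1, so λ ≡ 42.
  x = λ² - 38 - 82 = 1764 - 120 ≡ 42; y = λ·(38 - 42) - 64 ≡ 35. → (42, 35)
5P: (42, 35) + (82, 43). λ = (43 - 35)/(82 - 42) ≡ 8/40 mod 89. 40⁻¹ ≡ 69 (mod 89), so λ ≡ 18.
  x = λ² - 42 - 82 = 324 - 124 ≡ 22; y = λ·(42 - 22) - 35 ≡ 58. → (22, 58)
6P: (22, 58) + (82, 43). λ = (43 - 58)/(82 - 22) ≡ 74/60 mod 89. 60⁻¹ ≡ 46 (mod 89), so λ ≡ 22.
  x = λ² - 22 - 82 = 484 - 104 ≡ 24; y = λ·(22 - 24) - 58 ≡ 76. → (24, 76)
7P: (24, 76) + (82, 43). λ = (43 - 76)/(82 - 24) ≡ 56/58 mod 89. 58⁻¹ ≡ 66 (mod 89) since 58·66 = 3828 ≡ 1, so λ ≡ 47.
  x = λ² - 24 - 82 = 2209 - 106 ≡ 56; y = λ·(24 - 56) - 76 ≡ 22. → (56, 22)
8P: (56, 22) + (82, 43). λ = (43 - 22)/(82 - 56) ≡ 21/26 mod 89. 26⁻¹ ≡ 24 (mod 89), so λ ≡ 59.
  x = λ² - 56 - 82 = 3481 - 138 ≡ 50; y = λ·(56 - 50) - 22 ≡ 65. → (50, 65)
9P: (50, 65) + (82, 43). λ = (43 - 65)/(82 - 50) ≡ 67/32 mod 89. 32⁻¹ ≡ 64 (mod 89), so λ ≡ 16.
  x = λ² - 50 - 82 = 256 - 132 ≡ 35; y = λ·(50 - 35) - 65 ≡ 86. → (35, 86)
10P: (35, 86) + (82, 43). λ = (43 - 86)/(82 - 35) ≡ 46/47 mod 89. 47⁻¹ ≡ 36 (mod 89) since 47·36 = 1692 ≡ 1, so λ ≡ 54.
  x = λ² - 35 - 82 = 2916 - 117 ≡ 40; y = λ·(35 - 40) - 86 ≡ 0. → (40, 0)
11P: (40, 0) + (82, 43). λ = (43 - 0)/(82 - 40) ≡ 43/42 mod 89. 42⁻¹ ≡ 53 (mod 89) since 42·53 = 2226 ≡ 1, so λ ≡ 54.
  x = λ² - 40 - 82 = 2916 - 122 ≡ 35; y = λ·(40 - 35) - 0 ≡ 3. → (35, 3)
12P: (35, 3) + (82, 43). λ = (43 - 3)/(82 - 35) ≡ 40/47 mod 89. 47⁻¹ ≡ 36 (mod 89), so λ ≡ 16.
  x = λ² - 35 - 82 = 256 - 117 ≡ 50; y = λ·(35 - 50) - 3 ≡ 24. → (50, 24)

(50, 24)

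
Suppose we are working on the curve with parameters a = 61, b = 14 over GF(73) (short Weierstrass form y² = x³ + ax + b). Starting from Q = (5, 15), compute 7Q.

(22, 18)

Repeated addition: build up to 7Q.
2Q: tangent at (5, 15): λ = (3·5² + 61)/(2·15) ≡ 63/30. 30⁻¹ ≡ 56 (mod 73) since 30·56 = 1680 ≡ 1, so λ ≡ 63·56 ≡ 24.
  x = λ² - 5 - 5 = 576 - 10 ≡ 55; y = λ·(5 - 55) - 15 ≡ 26. → (55, 26)
3Q: (55, 26) + (5, 15). λ = (15 - 26)/(5 - 55) ≡ 62/23 mod 73. 23⁻¹ ≡ 54 (mod 73), so λ ≡ 63.
  x = λ² - 55 - 5 = 3969 - 60 ≡ 40; y = λ·(55 - 40) - 26 ≡ 43. → (40, 43)
4Q: (40, 43) + (5, 15). λ = (15 - 43)/(5 - 40) ≡ 45/38 mod 73. 38⁻¹ ≡ 25 (mod 73), so λ ≡ 30.
  x = λ² - 40 - 5 = 900 - 45 ≡ 52; y = λ·(40 - 52) - 43 ≡ 35. → (52, 35)
5Q: (52, 35) + (5, 15). λ = (15 - 35)/(5 - 52) ≡ 53/26 mod 73. 26⁻¹ ≡ 59 (mod 73), so λ ≡ 61.
  x = λ² - 52 - 5 = 3721 - 57 ≡ 14; y = λ·(52 - 14) - 35 ≡ 20. → (14, 20)
6Q: (14, 20) + (5, 15). λ = (15 - 20)/(5 - 14) ≡ 68/64 mod 73. 64⁻¹ ≡ 8 (mod 73) since 64·8 = 512 ≡ 1, so λ ≡ 33.
  x = λ² - 14 - 5 = 1089 - 19 ≡ 48; y = λ·(14 - 48) - 20 ≡ 26. → (48, 26)
7Q: (48, 26) + (5, 15). λ = (15 - 26)/(5 - 48) ≡ 62/30 mod 73. 30⁻¹ ≡ 56 (mod 73), so λ ≡ 41.
  x = λ² - 48 - 5 = 1681 - 53 ≡ 22; y = λ·(48 - 22) - 26 ≡ 18. → (22, 18)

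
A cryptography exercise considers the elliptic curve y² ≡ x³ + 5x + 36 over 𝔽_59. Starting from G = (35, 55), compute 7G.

Repeated addition: build up to 7G.
2G: tangent at (35, 55): λ = (3·35² + 5)/(2·55) ≡ 22/51. 51⁻¹ ≡ 22 (mod 59) since 51·22 = 1122 ≡ 1, so λ ≡ 22·22 ≡ 12.
  x = λ² - 35 - 35 = 144 - 70 ≡ 15; y = λ·(35 - 15) - 55 ≡ 8. → (15, 8)
3G: (15, 8) + (35, 55). λ = (55 - 8)/(35 - 15) ≡ 47/20 mod 59. 20⁻¹ ≡ 3 (mod 59), so λ ≡ 23.
  x = λ² - 15 - 35 = 529 - 50 ≡ 7; y = λ·(15 - 7) - 8 ≡ 58. → (7, 58)
4G: (7, 58) + (35, 55). λ = (55 - 58)/(35 - 7) ≡ 56/28 mod 59. 28⁻¹ ≡ 19 (mod 59), so λ ≡ 2.
  x = λ² - 7 - 35 = 4 - 42 ≡ 21; y = λ·(7 - 21) - 58 ≡ 32. → (21, 32)
5G: (21, 32) + (35, 55). λ = (55 - 32)/(35 - 21) ≡ 23/14 mod 59. 14⁻¹ ≡ 38 (mod 59) since 14·38 = 532 ≡ 1, so λ ≡ 48.
  x = λ² - 21 - 35 = 2304 - 56 ≡ 6; y = λ·(21 - 6) - 32 ≡ 39. → (6, 39)
6G: (6, 39) + (35, 55). λ = (55 - 39)/(35 - 6) ≡ 16/29 mod 59. 29⁻¹ ≡ 57 (mod 59), so λ ≡ 27.
  x = λ² - 6 - 35 = 729 - 41 ≡ 39; y = λ·(6 - 39) - 39 ≡ 14. → (39, 14)
7G: (39, 14) + (35, 55). λ = (55 - 14)/(35 - 39) ≡ 41/55 mod 59. 55⁻¹ ≡ 44 (mod 59) since 55·44 = 2420 ≡ 1, so λ ≡ 34.
  x = λ² - 39 - 35 = 1156 - 74 ≡ 20; y = λ·(39 - 20) - 14 ≡ 42. → (20, 42)

(20, 42)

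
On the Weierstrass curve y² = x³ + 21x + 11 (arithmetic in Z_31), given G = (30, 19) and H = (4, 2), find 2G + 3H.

First 2G:
Repeated addition: build up to 2G.
2G: tangent at (30, 19): λ = (3·30² + 21)/(2·19) ≡ 24/7. 7⁻¹ ≡ 9 (mod 31), so λ ≡ 24·9 ≡ 30.
  x = λ² - 30 - 30 = 900 - 60 ≡ 3; y = λ·(30 - 3) - 19 ≡ 16. → (3, 16)
2G = (3, 16).
Next 3H:
Repeated addition: build up to 3H.
2H: tangent at (4, 2): λ = (3·4² + 21)/(2·2) ≡ 7/4. 4⁻¹ ≡ 8 (mod 31), so λ ≡ 7·8 ≡ 25.
  x = λ² - 4 - 4 = 625 - 8 ≡ 28; y = λ·(4 - 28) - 2 ≡ 18. → (28, 18)
3H: (28, 18) + (4, 2). λ = (2 - 18)/(4 - 28) ≡ 15/7 mod 31. 7⁻¹ ≡ 9 (mod 31), so λ ≡ 11.
  x = λ² - 28 - 4 = 121 - 32 ≡ 27; y = λ·(28 - 27) - 18 ≡ 24. → (27, 24)
3H = (27, 24).
Finally 2G + 3H:
(3, 16) + (27, 24). λ = (24 - 16)/(27 - 3) ≡ 8/24 mod 31. 24⁻¹ ≡ 22 (mod 31), so λ ≡ 21.
  x = λ² - 3 - 27 = 441 - 30 ≡ 8; y = λ·(3 - 8) - 16 ≡ 3. → (8, 3)

(8, 3)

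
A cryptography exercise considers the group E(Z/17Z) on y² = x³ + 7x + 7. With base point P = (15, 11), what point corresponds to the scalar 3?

(15, 6)

Repeated addition: build up to 3P.
2P: tangent at (15, 11): λ = (3·15² + 7)/(2·11) ≡ 2/5. 5⁻¹ ≡ 7 (mod 17), so λ ≡ 2·7 ≡ 14.
  x = λ² - 15 - 15 = 196 - 30 ≡ 13; y = λ·(15 - 13) - 11 ≡ 0. → (13, 0)
3P: (13, 0) + (15, 11). λ = (11 - 0)/(15 - 13) ≡ 11/2 mod 17. 2⁻¹ ≡ 9 (mod 17), so λ ≡ 14.
  x = λ² - 13 - 15 = 196 - 28 ≡ 15; y = λ·(13 - 15) - 0 ≡ 6. → (15, 6)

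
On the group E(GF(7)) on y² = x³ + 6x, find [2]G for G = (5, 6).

(1, 0)

tangent at (5, 6): λ = (3·5² + 6)/(2·6) ≡ 4/5. 5⁻¹ ≡ 3 (mod 7) since 5·3 = 15 ≡ 1, so λ ≡ 4·3 ≡ 5.
  x = λ² - 5 - 5 = 25 - 10 ≡ 1; y = λ·(5 - 1) - 6 ≡ 0. → (1, 0)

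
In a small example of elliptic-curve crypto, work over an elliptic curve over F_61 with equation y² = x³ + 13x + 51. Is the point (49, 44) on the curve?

y² = 44² ≡ 45; x³ + 13x + 51 = 118337 ≡ 58 (mod 61). 45 ≠ 58.

no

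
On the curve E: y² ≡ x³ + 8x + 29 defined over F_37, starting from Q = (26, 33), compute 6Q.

(5, 34)

Repeated addition: build up to 6Q.
2Q: tangent at (26, 33): λ = (3·26² + 8)/(2·33) ≡ 1/29. 29⁻¹ ≡ 23 (mod 37) since 29·23 = 667 ≡ 1, so λ ≡ 1·23 ≡ 23.
  x = λ² - 26 - 26 = 529 - 52 ≡ 33; y = λ·(26 - 33) - 33 ≡ 28. → (33, 28)
3Q: (33, 28) + (26, 33). λ = (33 - 28)/(26 - 33) ≡ 5/30 mod 37. 30⁻¹ ≡ 21 (mod 37) since 30·21 = 630 ≡ 1, so λ ≡ 31.
  x = λ² - 33 - 26 = 961 - 59 ≡ 14; y = λ·(33 - 14) - 28 ≡ 6. → (14, 6)
4Q: (14, 6) + (26, 33). λ = (33 - 6)/(26 - 14) ≡ 27/12 mod 37. 12⁻¹ ≡ 34 (mod 37), so λ ≡ 30.
  x = λ² - 14 - 26 = 900 - 40 ≡ 9; y = λ·(14 - 9) - 6 ≡ 33. → (9, 33)
5Q: (9, 33) + (26, 33). λ = (33 - 33)/(26 - 9) ≡ 0/17 mod 37. 17⁻¹ ≡ 24 (mod 37), so λ ≡ 0.
  x = λ² - 9 - 26 = 0 - 35 ≡ 2; y = λ·(9 - 2) - 33 ≡ 4. → (2, 4)
6Q: (2, 4) + (26, 33). λ = (33 - 4)/(26 - 2) ≡ 29/24 mod 37. 24⁻¹ ≡ 17 (mod 37) since 24·17 = 408 ≡ 1, so λ ≡ 12.
  x = λ² - 2 - 26 = 144 - 28 ≡ 5; y = λ·(2 - 5) - 4 ≡ 34. → (5, 34)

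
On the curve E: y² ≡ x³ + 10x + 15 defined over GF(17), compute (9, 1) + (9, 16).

The two points share x = 9 and their y-coordinates satisfy 1 + 16 ≡ 0 (mod 17), so they are inverses. Their sum is 𝒪.

O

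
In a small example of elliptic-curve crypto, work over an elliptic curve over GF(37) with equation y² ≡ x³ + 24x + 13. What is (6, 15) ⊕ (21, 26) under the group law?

(6, 15) + (21, 26). λ = (26 - 15)/(21 - 6) ≡ 11/15 mod 37. 15⁻¹ ≡ 5 (mod 37), so λ ≡ 18.
  x = λ² - 6 - 21 = 324 - 27 ≡ 1; y = λ·(6 - 1) - 15 ≡ 1. → (1, 1)

(1, 1)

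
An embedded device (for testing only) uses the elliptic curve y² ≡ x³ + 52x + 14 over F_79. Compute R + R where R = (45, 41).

tangent at (45, 41): λ = (3·45² + 52)/(2·41) ≡ 44/3. 3⁻¹ ≡ 53 (mod 79), so λ ≡ 44·53 ≡ 41.
  x = λ² - 45 - 45 = 1681 - 90 ≡ 11; y = λ·(45 - 11) - 41 ≡ 10. → (11, 10)

(11, 10)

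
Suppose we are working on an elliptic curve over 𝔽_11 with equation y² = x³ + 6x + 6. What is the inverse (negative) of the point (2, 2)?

(2, 9)

-(2, 2) = (2, -2 mod 11) = (2, 9).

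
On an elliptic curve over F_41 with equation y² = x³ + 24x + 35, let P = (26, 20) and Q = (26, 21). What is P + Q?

O

The two points share x = 26 and their y-coordinates satisfy 20 + 21 ≡ 0 (mod 41), so they are inverses. Their sum is the point at infinity.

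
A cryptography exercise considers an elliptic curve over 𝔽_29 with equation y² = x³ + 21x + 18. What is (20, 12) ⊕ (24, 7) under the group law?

(20, 12) + (24, 7). λ = (7 - 12)/(24 - 20) ≡ 24/4 mod 29. 4⁻¹ ≡ 22 (mod 29), so λ ≡ 6.
  x = λ² - 20 - 24 = 36 - 44 ≡ 21; y = λ·(20 - 21) - 12 ≡ 11. → (21, 11)

(21, 11)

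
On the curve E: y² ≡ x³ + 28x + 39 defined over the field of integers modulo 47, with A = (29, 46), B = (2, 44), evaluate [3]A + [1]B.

(7, 22)

First 3A:
Repeated addition: build up to 3A.
2A: tangent at (29, 46): λ = (3·29² + 28)/(2·46) ≡ 13/45. 45⁻¹ ≡ 23 (mod 47) since 45·23 = 1035 ≡ 1, so λ ≡ 13·23 ≡ 17.
  x = λ² - 29 - 29 = 289 - 58 ≡ 43; y = λ·(29 - 43) - 46 ≡ 45. → (43, 45)
3A: (43, 45) + (29, 46). λ = (46 - 45)/(29 - 43) ≡ 1/33 mod 47. 33⁻¹ ≡ 10 (mod 47), so λ ≡ 10.
  x = λ² - 43 - 29 = 100 - 72 ≡ 28; y = λ·(43 - 28) - 45 ≡ 11. → (28, 11)
3A = (28, 11).
Finally 3A + B:
(28, 11) + (2, 44). λ = (44 - 11)/(2 - 28) ≡ 33/21 mod 47. 21⁻¹ ≡ 9 (mod 47), so λ ≡ 15.
  x = λ² - 28 - 2 = 225 - 30 ≡ 7; y = λ·(28 - 7) - 11 ≡ 22. → (7, 22)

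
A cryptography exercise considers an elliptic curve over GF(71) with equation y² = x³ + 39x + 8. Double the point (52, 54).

tangent at (52, 54): λ = (3·52² + 39)/(2·54) ≡ 57/37. 37⁻¹ ≡ 48 (mod 71) since 37·48 = 1776 ≡ 1, so λ ≡ 57·48 ≡ 38.
  x = λ² - 52 - 52 = 1444 - 104 ≡ 62; y = λ·(52 - 62) - 54 ≡ 63. → (62, 63)

(62, 63)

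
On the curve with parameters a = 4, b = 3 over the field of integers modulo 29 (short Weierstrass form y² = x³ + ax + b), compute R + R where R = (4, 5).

tangent at (4, 5): λ = (3·4² + 4)/(2·5) ≡ 23/10. 10⁻¹ ≡ 3 (mod 29), so λ ≡ 23·3 ≡ 11.
  x = λ² - 4 - 4 = 121 - 8 ≡ 26; y = λ·(4 - 26) - 5 ≡ 14. → (26, 14)

(26, 14)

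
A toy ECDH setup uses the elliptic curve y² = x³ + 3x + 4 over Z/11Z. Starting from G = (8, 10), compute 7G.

O

Double-and-add on 7 = (111)₂. Start with G = (8, 10) for the leading 1-bit.
double: tangent at (8, 10): λ = (3·8² + 3)/(2·10) ≡ 8/9. 9⁻¹ ≡ 5 (mod 11), so λ ≡ 8·5 ≡ 7.
  x = λ² - 8 - 8 = 49 - 16 ≡ 0; y = λ·(8 - 0) - 10 ≡ 2. → (0, 2)
add G: (0, 2) + (8, 10). λ = (10 - 2)/(8 - 0) ≡ 8/8 mod 11. 8⁻¹ ≡ 7 (mod 11), so λ ≡ 1.
  x = λ² - 0 - 8 = 1 - 8 ≡ 4; y = λ·(0 - 4) - 2 ≡ 5. → (4, 5)
double: tangent at (4, 5): λ = (3·4² + 3)/(2·5) ≡ 7/10. 10⁻¹ ≡ 10 (mod 11) since 10·10 = 100 ≡ 1, so λ ≡ 7·10 ≡ 4.
  x = λ² - 4 - 4 = 16 - 8 ≡ 8; y = λ·(4 - 8) - 5 ≡ 1. → (8, 1)
add G: (8, 1) + (8, 10): same x and y₁ ≡ -y₂, so the sum is 𝒪.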